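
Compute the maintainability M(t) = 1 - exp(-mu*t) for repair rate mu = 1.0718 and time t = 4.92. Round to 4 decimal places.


mu = 1.0718, t = 4.92
mu * t = 1.0718 * 4.92 = 5.2733
exp(-5.2733) = 0.0051
M(t) = 1 - 0.0051
M(t) = 0.9949

0.9949


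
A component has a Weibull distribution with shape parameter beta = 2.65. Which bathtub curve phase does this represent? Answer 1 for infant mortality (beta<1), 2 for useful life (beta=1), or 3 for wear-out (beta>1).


beta = 2.65
Compare beta to 1:
beta < 1 => infant mortality (phase 1)
beta = 1 => useful life (phase 2)
beta > 1 => wear-out (phase 3)
Since beta = 2.65, this is wear-out (increasing failure rate)
Phase = 3

3


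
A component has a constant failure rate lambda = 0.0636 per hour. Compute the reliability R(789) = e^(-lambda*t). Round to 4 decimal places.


lambda = 0.0636
t = 789
lambda * t = 50.1804
R(t) = e^(-50.1804)
R(t) = 0.0

0.0


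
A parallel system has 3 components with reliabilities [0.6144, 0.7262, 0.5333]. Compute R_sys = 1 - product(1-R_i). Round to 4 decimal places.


Components: [0.6144, 0.7262, 0.5333]
(1 - 0.6144) = 0.3856, running product = 0.3856
(1 - 0.7262) = 0.2738, running product = 0.1056
(1 - 0.5333) = 0.4667, running product = 0.0493
Product of (1-R_i) = 0.0493
R_sys = 1 - 0.0493 = 0.9507

0.9507


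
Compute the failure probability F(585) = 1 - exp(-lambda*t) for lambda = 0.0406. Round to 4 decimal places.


lambda = 0.0406, t = 585
lambda * t = 23.751
exp(-23.751) = 0.0
F(t) = 1 - 0.0
F(t) = 1.0

1.0


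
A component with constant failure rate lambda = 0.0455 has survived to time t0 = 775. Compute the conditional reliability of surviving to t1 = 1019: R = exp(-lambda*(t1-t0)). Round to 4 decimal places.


lambda = 0.0455
t0 = 775, t1 = 1019
t1 - t0 = 244
lambda * (t1-t0) = 0.0455 * 244 = 11.102
R = exp(-11.102)
R = 0.0

0.0


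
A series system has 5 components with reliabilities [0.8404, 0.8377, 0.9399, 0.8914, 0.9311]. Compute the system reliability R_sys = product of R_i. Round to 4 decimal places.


Components: [0.8404, 0.8377, 0.9399, 0.8914, 0.9311]
After component 1 (R=0.8404): product = 0.8404
After component 2 (R=0.8377): product = 0.704
After component 3 (R=0.9399): product = 0.6617
After component 4 (R=0.8914): product = 0.5898
After component 5 (R=0.9311): product = 0.5492
R_sys = 0.5492

0.5492


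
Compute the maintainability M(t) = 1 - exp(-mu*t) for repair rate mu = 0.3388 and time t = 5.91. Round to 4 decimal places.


mu = 0.3388, t = 5.91
mu * t = 0.3388 * 5.91 = 2.0023
exp(-2.0023) = 0.135
M(t) = 1 - 0.135
M(t) = 0.865

0.865


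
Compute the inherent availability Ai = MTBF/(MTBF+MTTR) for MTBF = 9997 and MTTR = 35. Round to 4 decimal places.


MTBF = 9997
MTTR = 35
MTBF + MTTR = 10032
Ai = 9997 / 10032
Ai = 0.9965

0.9965


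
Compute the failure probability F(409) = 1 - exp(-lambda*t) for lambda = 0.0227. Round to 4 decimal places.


lambda = 0.0227, t = 409
lambda * t = 9.2843
exp(-9.2843) = 0.0001
F(t) = 1 - 0.0001
F(t) = 0.9999

0.9999


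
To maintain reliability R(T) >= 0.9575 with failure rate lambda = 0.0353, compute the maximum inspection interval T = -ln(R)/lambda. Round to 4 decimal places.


R_target = 0.9575
lambda = 0.0353
-ln(0.9575) = 0.0434
T = 0.0434 / 0.0353
T = 1.2303

1.2303


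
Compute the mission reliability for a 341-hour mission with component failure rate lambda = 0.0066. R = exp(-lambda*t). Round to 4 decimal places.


lambda = 0.0066
mission_time = 341
lambda * t = 0.0066 * 341 = 2.2506
R = exp(-2.2506)
R = 0.1053

0.1053


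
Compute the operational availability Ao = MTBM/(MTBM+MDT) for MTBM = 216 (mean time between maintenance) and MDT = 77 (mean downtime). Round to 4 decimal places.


MTBM = 216
MDT = 77
MTBM + MDT = 293
Ao = 216 / 293
Ao = 0.7372

0.7372


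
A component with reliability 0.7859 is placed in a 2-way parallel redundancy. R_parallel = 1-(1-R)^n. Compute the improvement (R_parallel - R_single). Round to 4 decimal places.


R_single = 0.7859, n = 2
1 - R_single = 0.2141
(1 - R_single)^n = 0.2141^2 = 0.0458
R_parallel = 1 - 0.0458 = 0.9542
Improvement = 0.9542 - 0.7859
Improvement = 0.1683

0.1683


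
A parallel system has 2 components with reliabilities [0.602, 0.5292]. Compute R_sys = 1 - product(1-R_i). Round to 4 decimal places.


Components: [0.602, 0.5292]
(1 - 0.602) = 0.398, running product = 0.398
(1 - 0.5292) = 0.4708, running product = 0.1874
Product of (1-R_i) = 0.1874
R_sys = 1 - 0.1874 = 0.8126

0.8126


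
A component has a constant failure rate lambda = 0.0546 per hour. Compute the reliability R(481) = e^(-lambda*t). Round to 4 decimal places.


lambda = 0.0546
t = 481
lambda * t = 26.2626
R(t) = e^(-26.2626)
R(t) = 0.0

0.0


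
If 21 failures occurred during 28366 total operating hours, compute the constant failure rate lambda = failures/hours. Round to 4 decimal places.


failures = 21
total_hours = 28366
lambda = 21 / 28366
lambda = 0.0007

0.0007


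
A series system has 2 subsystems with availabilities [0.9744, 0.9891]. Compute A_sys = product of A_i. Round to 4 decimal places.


Subsystems: [0.9744, 0.9891]
After subsystem 1 (A=0.9744): product = 0.9744
After subsystem 2 (A=0.9891): product = 0.9638
A_sys = 0.9638

0.9638


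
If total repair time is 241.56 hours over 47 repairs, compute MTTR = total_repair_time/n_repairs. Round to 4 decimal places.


total_repair_time = 241.56
n_repairs = 47
MTTR = 241.56 / 47
MTTR = 5.1396

5.1396


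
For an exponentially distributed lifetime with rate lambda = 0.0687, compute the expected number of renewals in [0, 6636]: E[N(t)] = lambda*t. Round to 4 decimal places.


lambda = 0.0687
t = 6636
E[N(t)] = lambda * t
E[N(t)] = 0.0687 * 6636
E[N(t)] = 455.8932

455.8932


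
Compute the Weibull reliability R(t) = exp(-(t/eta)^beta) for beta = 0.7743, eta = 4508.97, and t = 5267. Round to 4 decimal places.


beta = 0.7743, eta = 4508.97, t = 5267
t/eta = 5267 / 4508.97 = 1.1681
(t/eta)^beta = 1.1681^0.7743 = 1.1279
R(t) = exp(-1.1279)
R(t) = 0.3237

0.3237


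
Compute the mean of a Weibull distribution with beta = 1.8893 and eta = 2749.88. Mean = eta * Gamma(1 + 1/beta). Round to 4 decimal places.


beta = 1.8893, eta = 2749.88
1/beta = 0.5293
1 + 1/beta = 1.5293
Gamma(1.5293) = 0.8875
Mean = 2749.88 * 0.8875
Mean = 2440.5949

2440.5949


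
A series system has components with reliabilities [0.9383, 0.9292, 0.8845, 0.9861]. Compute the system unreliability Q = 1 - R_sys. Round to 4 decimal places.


Components: [0.9383, 0.9292, 0.8845, 0.9861]
After component 1: product = 0.9383
After component 2: product = 0.8719
After component 3: product = 0.7712
After component 4: product = 0.7604
R_sys = 0.7604
Q = 1 - 0.7604 = 0.2396

0.2396


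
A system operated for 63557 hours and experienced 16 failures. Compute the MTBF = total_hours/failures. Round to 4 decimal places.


total_hours = 63557
failures = 16
MTBF = 63557 / 16
MTBF = 3972.3125

3972.3125


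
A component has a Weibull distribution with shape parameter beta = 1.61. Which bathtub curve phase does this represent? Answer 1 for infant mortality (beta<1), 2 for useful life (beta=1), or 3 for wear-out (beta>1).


beta = 1.61
Compare beta to 1:
beta < 1 => infant mortality (phase 1)
beta = 1 => useful life (phase 2)
beta > 1 => wear-out (phase 3)
Since beta = 1.61, this is wear-out (increasing failure rate)
Phase = 3

3


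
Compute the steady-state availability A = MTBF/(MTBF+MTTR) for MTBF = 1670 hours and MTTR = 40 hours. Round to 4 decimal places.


MTBF = 1670
MTTR = 40
MTBF + MTTR = 1710
A = 1670 / 1710
A = 0.9766

0.9766


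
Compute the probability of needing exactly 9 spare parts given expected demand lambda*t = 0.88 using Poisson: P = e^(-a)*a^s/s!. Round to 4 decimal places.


a = 0.88, s = 9
e^(-a) = e^(-0.88) = 0.4148
a^s = 0.88^9 = 0.3165
s! = 362880
P = 0.4148 * 0.3165 / 362880
P = 0.0

0.0


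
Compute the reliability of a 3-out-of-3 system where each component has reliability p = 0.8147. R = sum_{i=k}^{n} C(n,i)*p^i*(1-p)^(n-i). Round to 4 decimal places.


k = 3, n = 3, p = 0.8147
i=3: C(3,3)=1 * 0.8147^3 * 0.1853^0 = 0.5407
R = sum of terms = 0.5407

0.5407


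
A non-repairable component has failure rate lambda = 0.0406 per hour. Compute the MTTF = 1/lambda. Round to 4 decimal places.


lambda = 0.0406
MTTF = 1 / 0.0406
MTTF = 24.6305

24.6305


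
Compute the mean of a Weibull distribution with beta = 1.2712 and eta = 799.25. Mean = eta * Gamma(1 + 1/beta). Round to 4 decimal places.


beta = 1.2712, eta = 799.25
1/beta = 0.7867
1 + 1/beta = 1.7867
Gamma(1.7867) = 0.9279
Mean = 799.25 * 0.9279
Mean = 741.6322

741.6322


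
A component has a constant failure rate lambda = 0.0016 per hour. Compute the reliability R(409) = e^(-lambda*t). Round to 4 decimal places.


lambda = 0.0016
t = 409
lambda * t = 0.6544
R(t) = e^(-0.6544)
R(t) = 0.5198

0.5198


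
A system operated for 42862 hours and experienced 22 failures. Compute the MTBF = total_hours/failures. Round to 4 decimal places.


total_hours = 42862
failures = 22
MTBF = 42862 / 22
MTBF = 1948.2727

1948.2727


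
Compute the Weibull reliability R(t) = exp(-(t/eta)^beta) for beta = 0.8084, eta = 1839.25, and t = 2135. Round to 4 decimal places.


beta = 0.8084, eta = 1839.25, t = 2135
t/eta = 2135 / 1839.25 = 1.1608
(t/eta)^beta = 1.1608^0.8084 = 1.1281
R(t) = exp(-1.1281)
R(t) = 0.3236

0.3236


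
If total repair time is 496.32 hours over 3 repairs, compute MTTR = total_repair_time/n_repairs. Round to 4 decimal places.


total_repair_time = 496.32
n_repairs = 3
MTTR = 496.32 / 3
MTTR = 165.44

165.44


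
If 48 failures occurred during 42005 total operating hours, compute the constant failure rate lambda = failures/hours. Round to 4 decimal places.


failures = 48
total_hours = 42005
lambda = 48 / 42005
lambda = 0.0011

0.0011


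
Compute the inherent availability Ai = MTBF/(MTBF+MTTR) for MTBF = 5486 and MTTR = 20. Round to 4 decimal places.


MTBF = 5486
MTTR = 20
MTBF + MTTR = 5506
Ai = 5486 / 5506
Ai = 0.9964

0.9964


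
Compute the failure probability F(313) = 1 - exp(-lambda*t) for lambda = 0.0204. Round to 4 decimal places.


lambda = 0.0204, t = 313
lambda * t = 6.3852
exp(-6.3852) = 0.0017
F(t) = 1 - 0.0017
F(t) = 0.9983

0.9983


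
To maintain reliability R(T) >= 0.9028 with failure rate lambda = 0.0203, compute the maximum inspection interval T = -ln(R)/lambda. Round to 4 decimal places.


R_target = 0.9028
lambda = 0.0203
-ln(0.9028) = 0.1023
T = 0.1023 / 0.0203
T = 5.0372

5.0372


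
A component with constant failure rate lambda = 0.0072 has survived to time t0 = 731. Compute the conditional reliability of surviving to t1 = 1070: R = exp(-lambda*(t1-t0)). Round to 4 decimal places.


lambda = 0.0072
t0 = 731, t1 = 1070
t1 - t0 = 339
lambda * (t1-t0) = 0.0072 * 339 = 2.4408
R = exp(-2.4408)
R = 0.0871

0.0871


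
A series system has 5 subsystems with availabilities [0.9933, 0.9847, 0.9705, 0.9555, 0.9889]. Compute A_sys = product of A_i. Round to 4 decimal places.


Subsystems: [0.9933, 0.9847, 0.9705, 0.9555, 0.9889]
After subsystem 1 (A=0.9933): product = 0.9933
After subsystem 2 (A=0.9847): product = 0.9781
After subsystem 3 (A=0.9705): product = 0.9492
After subsystem 4 (A=0.9555): product = 0.907
After subsystem 5 (A=0.9889): product = 0.8969
A_sys = 0.8969

0.8969


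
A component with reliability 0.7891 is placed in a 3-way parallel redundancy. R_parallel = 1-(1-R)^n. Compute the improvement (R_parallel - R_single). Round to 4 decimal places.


R_single = 0.7891, n = 3
1 - R_single = 0.2109
(1 - R_single)^n = 0.2109^3 = 0.0094
R_parallel = 1 - 0.0094 = 0.9906
Improvement = 0.9906 - 0.7891
Improvement = 0.2015

0.2015


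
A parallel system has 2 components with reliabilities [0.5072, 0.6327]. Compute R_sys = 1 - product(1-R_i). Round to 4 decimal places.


Components: [0.5072, 0.6327]
(1 - 0.5072) = 0.4928, running product = 0.4928
(1 - 0.6327) = 0.3673, running product = 0.181
Product of (1-R_i) = 0.181
R_sys = 1 - 0.181 = 0.819

0.819


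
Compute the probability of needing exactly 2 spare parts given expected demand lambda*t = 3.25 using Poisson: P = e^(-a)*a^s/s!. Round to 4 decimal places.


a = 3.25, s = 2
e^(-a) = e^(-3.25) = 0.0388
a^s = 3.25^2 = 10.5625
s! = 2
P = 0.0388 * 10.5625 / 2
P = 0.2048

0.2048


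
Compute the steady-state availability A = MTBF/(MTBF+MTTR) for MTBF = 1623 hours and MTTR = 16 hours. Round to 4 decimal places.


MTBF = 1623
MTTR = 16
MTBF + MTTR = 1639
A = 1623 / 1639
A = 0.9902

0.9902


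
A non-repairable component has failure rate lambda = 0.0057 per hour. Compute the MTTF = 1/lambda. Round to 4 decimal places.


lambda = 0.0057
MTTF = 1 / 0.0057
MTTF = 175.4386

175.4386


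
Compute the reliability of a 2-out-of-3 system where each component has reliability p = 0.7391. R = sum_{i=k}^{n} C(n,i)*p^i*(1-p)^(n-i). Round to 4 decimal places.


k = 2, n = 3, p = 0.7391
i=2: C(3,2)=3 * 0.7391^2 * 0.2609^1 = 0.4276
i=3: C(3,3)=1 * 0.7391^3 * 0.2609^0 = 0.4037
R = sum of terms = 0.8313

0.8313


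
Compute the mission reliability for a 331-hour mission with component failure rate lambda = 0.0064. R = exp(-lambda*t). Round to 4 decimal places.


lambda = 0.0064
mission_time = 331
lambda * t = 0.0064 * 331 = 2.1184
R = exp(-2.1184)
R = 0.1202

0.1202


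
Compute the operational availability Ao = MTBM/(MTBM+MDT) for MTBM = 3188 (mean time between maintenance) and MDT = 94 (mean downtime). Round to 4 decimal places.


MTBM = 3188
MDT = 94
MTBM + MDT = 3282
Ao = 3188 / 3282
Ao = 0.9714

0.9714


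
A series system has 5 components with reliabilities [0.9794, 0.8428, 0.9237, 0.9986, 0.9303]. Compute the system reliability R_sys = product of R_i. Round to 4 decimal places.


Components: [0.9794, 0.8428, 0.9237, 0.9986, 0.9303]
After component 1 (R=0.9794): product = 0.9794
After component 2 (R=0.8428): product = 0.8254
After component 3 (R=0.9237): product = 0.7625
After component 4 (R=0.9986): product = 0.7614
After component 5 (R=0.9303): product = 0.7083
R_sys = 0.7083

0.7083


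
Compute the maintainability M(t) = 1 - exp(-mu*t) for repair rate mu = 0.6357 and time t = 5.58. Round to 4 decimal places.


mu = 0.6357, t = 5.58
mu * t = 0.6357 * 5.58 = 3.5472
exp(-3.5472) = 0.0288
M(t) = 1 - 0.0288
M(t) = 0.9712

0.9712


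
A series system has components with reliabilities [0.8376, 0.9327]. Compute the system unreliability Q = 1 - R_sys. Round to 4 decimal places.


Components: [0.8376, 0.9327]
After component 1: product = 0.8376
After component 2: product = 0.7812
R_sys = 0.7812
Q = 1 - 0.7812 = 0.2188

0.2188


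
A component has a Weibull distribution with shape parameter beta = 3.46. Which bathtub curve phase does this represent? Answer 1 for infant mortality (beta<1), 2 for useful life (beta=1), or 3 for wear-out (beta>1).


beta = 3.46
Compare beta to 1:
beta < 1 => infant mortality (phase 1)
beta = 1 => useful life (phase 2)
beta > 1 => wear-out (phase 3)
Since beta = 3.46, this is wear-out (increasing failure rate)
Phase = 3

3


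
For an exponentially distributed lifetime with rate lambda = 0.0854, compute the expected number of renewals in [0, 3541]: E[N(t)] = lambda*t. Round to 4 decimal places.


lambda = 0.0854
t = 3541
E[N(t)] = lambda * t
E[N(t)] = 0.0854 * 3541
E[N(t)] = 302.4014

302.4014


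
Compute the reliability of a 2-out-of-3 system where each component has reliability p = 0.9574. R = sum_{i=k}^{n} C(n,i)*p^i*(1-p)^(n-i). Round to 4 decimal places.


k = 2, n = 3, p = 0.9574
i=2: C(3,2)=3 * 0.9574^2 * 0.0426^1 = 0.1171
i=3: C(3,3)=1 * 0.9574^3 * 0.0426^0 = 0.8776
R = sum of terms = 0.9947

0.9947


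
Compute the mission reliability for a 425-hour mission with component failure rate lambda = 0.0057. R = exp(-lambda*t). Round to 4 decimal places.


lambda = 0.0057
mission_time = 425
lambda * t = 0.0057 * 425 = 2.4225
R = exp(-2.4225)
R = 0.0887

0.0887


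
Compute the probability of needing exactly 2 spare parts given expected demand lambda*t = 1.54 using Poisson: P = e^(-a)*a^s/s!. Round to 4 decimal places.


a = 1.54, s = 2
e^(-a) = e^(-1.54) = 0.2144
a^s = 1.54^2 = 2.3716
s! = 2
P = 0.2144 * 2.3716 / 2
P = 0.2542

0.2542


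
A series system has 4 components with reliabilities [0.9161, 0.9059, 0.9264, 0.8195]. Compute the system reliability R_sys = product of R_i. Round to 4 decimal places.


Components: [0.9161, 0.9059, 0.9264, 0.8195]
After component 1 (R=0.9161): product = 0.9161
After component 2 (R=0.9059): product = 0.8299
After component 3 (R=0.9264): product = 0.7688
After component 4 (R=0.8195): product = 0.63
R_sys = 0.63

0.63


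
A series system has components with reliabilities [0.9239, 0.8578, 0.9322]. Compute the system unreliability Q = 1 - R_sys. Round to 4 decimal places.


Components: [0.9239, 0.8578, 0.9322]
After component 1: product = 0.9239
After component 2: product = 0.7925
After component 3: product = 0.7388
R_sys = 0.7388
Q = 1 - 0.7388 = 0.2612

0.2612


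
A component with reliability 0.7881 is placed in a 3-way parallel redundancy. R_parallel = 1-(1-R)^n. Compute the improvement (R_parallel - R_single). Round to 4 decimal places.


R_single = 0.7881, n = 3
1 - R_single = 0.2119
(1 - R_single)^n = 0.2119^3 = 0.0095
R_parallel = 1 - 0.0095 = 0.9905
Improvement = 0.9905 - 0.7881
Improvement = 0.2024

0.2024


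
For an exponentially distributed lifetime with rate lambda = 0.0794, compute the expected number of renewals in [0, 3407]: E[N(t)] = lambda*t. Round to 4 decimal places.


lambda = 0.0794
t = 3407
E[N(t)] = lambda * t
E[N(t)] = 0.0794 * 3407
E[N(t)] = 270.5158

270.5158


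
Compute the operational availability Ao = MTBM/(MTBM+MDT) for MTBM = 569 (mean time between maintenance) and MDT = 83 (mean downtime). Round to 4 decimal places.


MTBM = 569
MDT = 83
MTBM + MDT = 652
Ao = 569 / 652
Ao = 0.8727

0.8727


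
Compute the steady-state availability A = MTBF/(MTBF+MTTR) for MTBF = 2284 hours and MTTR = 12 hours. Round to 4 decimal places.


MTBF = 2284
MTTR = 12
MTBF + MTTR = 2296
A = 2284 / 2296
A = 0.9948

0.9948


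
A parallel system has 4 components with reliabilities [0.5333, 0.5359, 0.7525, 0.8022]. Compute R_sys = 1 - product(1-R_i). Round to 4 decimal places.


Components: [0.5333, 0.5359, 0.7525, 0.8022]
(1 - 0.5333) = 0.4667, running product = 0.4667
(1 - 0.5359) = 0.4641, running product = 0.2166
(1 - 0.7525) = 0.2475, running product = 0.0536
(1 - 0.8022) = 0.1978, running product = 0.0106
Product of (1-R_i) = 0.0106
R_sys = 1 - 0.0106 = 0.9894

0.9894


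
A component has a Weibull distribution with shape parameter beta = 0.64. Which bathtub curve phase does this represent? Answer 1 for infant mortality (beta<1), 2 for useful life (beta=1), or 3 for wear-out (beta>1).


beta = 0.64
Compare beta to 1:
beta < 1 => infant mortality (phase 1)
beta = 1 => useful life (phase 2)
beta > 1 => wear-out (phase 3)
Since beta = 0.64, this is infant mortality (decreasing failure rate)
Phase = 1

1


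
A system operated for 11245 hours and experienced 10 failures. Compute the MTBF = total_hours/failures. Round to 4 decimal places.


total_hours = 11245
failures = 10
MTBF = 11245 / 10
MTBF = 1124.5

1124.5


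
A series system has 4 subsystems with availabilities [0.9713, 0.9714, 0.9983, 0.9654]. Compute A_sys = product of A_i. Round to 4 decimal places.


Subsystems: [0.9713, 0.9714, 0.9983, 0.9654]
After subsystem 1 (A=0.9713): product = 0.9713
After subsystem 2 (A=0.9714): product = 0.9435
After subsystem 3 (A=0.9983): product = 0.9419
After subsystem 4 (A=0.9654): product = 0.9093
A_sys = 0.9093

0.9093


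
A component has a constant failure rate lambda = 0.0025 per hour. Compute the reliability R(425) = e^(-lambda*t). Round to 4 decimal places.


lambda = 0.0025
t = 425
lambda * t = 1.0625
R(t) = e^(-1.0625)
R(t) = 0.3456

0.3456


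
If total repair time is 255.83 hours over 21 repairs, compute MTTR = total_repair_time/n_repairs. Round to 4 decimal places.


total_repair_time = 255.83
n_repairs = 21
MTTR = 255.83 / 21
MTTR = 12.1824

12.1824


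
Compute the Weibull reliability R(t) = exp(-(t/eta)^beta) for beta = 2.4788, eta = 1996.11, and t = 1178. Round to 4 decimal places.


beta = 2.4788, eta = 1996.11, t = 1178
t/eta = 1178 / 1996.11 = 0.5901
(t/eta)^beta = 0.5901^2.4788 = 0.2706
R(t) = exp(-0.2706)
R(t) = 0.763

0.763


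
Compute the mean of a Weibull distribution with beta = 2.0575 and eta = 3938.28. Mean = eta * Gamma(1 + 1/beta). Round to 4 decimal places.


beta = 2.0575, eta = 3938.28
1/beta = 0.486
1 + 1/beta = 1.486
Gamma(1.486) = 0.8859
Mean = 3938.28 * 0.8859
Mean = 3488.7503

3488.7503


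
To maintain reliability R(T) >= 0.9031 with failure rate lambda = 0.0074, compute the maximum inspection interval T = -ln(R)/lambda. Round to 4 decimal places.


R_target = 0.9031
lambda = 0.0074
-ln(0.9031) = 0.1019
T = 0.1019 / 0.0074
T = 13.7732

13.7732


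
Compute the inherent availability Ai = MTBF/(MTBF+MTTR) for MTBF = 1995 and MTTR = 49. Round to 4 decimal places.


MTBF = 1995
MTTR = 49
MTBF + MTTR = 2044
Ai = 1995 / 2044
Ai = 0.976

0.976


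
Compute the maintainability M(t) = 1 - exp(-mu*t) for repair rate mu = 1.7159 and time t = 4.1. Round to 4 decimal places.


mu = 1.7159, t = 4.1
mu * t = 1.7159 * 4.1 = 7.0352
exp(-7.0352) = 0.0009
M(t) = 1 - 0.0009
M(t) = 0.9991

0.9991


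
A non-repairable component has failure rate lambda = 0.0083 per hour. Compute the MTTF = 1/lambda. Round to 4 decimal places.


lambda = 0.0083
MTTF = 1 / 0.0083
MTTF = 120.4819

120.4819


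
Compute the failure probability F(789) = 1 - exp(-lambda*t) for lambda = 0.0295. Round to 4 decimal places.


lambda = 0.0295, t = 789
lambda * t = 23.2755
exp(-23.2755) = 0.0
F(t) = 1 - 0.0
F(t) = 1.0

1.0


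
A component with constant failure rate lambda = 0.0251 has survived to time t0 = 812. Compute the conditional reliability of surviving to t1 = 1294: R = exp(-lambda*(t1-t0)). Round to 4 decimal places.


lambda = 0.0251
t0 = 812, t1 = 1294
t1 - t0 = 482
lambda * (t1-t0) = 0.0251 * 482 = 12.0982
R = exp(-12.0982)
R = 0.0

0.0


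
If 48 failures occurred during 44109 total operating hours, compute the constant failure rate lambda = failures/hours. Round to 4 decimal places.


failures = 48
total_hours = 44109
lambda = 48 / 44109
lambda = 0.0011

0.0011


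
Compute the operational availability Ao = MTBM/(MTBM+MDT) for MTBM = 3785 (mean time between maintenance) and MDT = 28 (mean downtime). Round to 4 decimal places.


MTBM = 3785
MDT = 28
MTBM + MDT = 3813
Ao = 3785 / 3813
Ao = 0.9927

0.9927


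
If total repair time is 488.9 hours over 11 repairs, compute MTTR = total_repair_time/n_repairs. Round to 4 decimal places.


total_repair_time = 488.9
n_repairs = 11
MTTR = 488.9 / 11
MTTR = 44.4455

44.4455


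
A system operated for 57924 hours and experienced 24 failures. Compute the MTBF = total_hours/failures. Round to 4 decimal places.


total_hours = 57924
failures = 24
MTBF = 57924 / 24
MTBF = 2413.5

2413.5


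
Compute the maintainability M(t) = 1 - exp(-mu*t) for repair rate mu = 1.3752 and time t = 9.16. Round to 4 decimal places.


mu = 1.3752, t = 9.16
mu * t = 1.3752 * 9.16 = 12.5968
exp(-12.5968) = 0.0
M(t) = 1 - 0.0
M(t) = 1.0

1.0


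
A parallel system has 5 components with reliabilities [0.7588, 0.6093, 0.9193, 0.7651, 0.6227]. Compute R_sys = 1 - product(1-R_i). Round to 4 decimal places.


Components: [0.7588, 0.6093, 0.9193, 0.7651, 0.6227]
(1 - 0.7588) = 0.2412, running product = 0.2412
(1 - 0.6093) = 0.3907, running product = 0.0942
(1 - 0.9193) = 0.0807, running product = 0.0076
(1 - 0.7651) = 0.2349, running product = 0.0018
(1 - 0.6227) = 0.3773, running product = 0.0007
Product of (1-R_i) = 0.0007
R_sys = 1 - 0.0007 = 0.9993

0.9993


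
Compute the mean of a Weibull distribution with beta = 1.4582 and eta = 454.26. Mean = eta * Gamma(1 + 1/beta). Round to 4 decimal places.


beta = 1.4582, eta = 454.26
1/beta = 0.6858
1 + 1/beta = 1.6858
Gamma(1.6858) = 0.906
Mean = 454.26 * 0.906
Mean = 411.5689

411.5689


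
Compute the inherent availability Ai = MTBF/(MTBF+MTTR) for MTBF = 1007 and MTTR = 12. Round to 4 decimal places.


MTBF = 1007
MTTR = 12
MTBF + MTTR = 1019
Ai = 1007 / 1019
Ai = 0.9882

0.9882


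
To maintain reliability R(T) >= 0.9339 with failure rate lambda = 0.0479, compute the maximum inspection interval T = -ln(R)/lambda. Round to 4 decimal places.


R_target = 0.9339
lambda = 0.0479
-ln(0.9339) = 0.0684
T = 0.0684 / 0.0479
T = 1.4277

1.4277


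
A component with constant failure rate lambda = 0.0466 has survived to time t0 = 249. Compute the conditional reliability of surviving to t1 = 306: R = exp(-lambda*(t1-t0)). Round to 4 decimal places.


lambda = 0.0466
t0 = 249, t1 = 306
t1 - t0 = 57
lambda * (t1-t0) = 0.0466 * 57 = 2.6562
R = exp(-2.6562)
R = 0.0702

0.0702


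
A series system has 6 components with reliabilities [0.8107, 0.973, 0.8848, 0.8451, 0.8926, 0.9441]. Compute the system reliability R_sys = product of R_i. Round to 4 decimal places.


Components: [0.8107, 0.973, 0.8848, 0.8451, 0.8926, 0.9441]
After component 1 (R=0.8107): product = 0.8107
After component 2 (R=0.973): product = 0.7888
After component 3 (R=0.8848): product = 0.6979
After component 4 (R=0.8451): product = 0.5898
After component 5 (R=0.8926): product = 0.5265
After component 6 (R=0.9441): product = 0.4971
R_sys = 0.4971

0.4971


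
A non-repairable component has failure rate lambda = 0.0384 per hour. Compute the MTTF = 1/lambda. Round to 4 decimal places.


lambda = 0.0384
MTTF = 1 / 0.0384
MTTF = 26.0417

26.0417


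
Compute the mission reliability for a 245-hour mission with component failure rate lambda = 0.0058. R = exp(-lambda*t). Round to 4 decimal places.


lambda = 0.0058
mission_time = 245
lambda * t = 0.0058 * 245 = 1.421
R = exp(-1.421)
R = 0.2415

0.2415


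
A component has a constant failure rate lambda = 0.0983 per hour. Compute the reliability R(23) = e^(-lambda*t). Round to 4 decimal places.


lambda = 0.0983
t = 23
lambda * t = 2.2609
R(t) = e^(-2.2609)
R(t) = 0.1043

0.1043


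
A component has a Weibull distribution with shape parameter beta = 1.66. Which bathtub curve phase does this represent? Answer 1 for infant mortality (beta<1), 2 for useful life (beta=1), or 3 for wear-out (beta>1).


beta = 1.66
Compare beta to 1:
beta < 1 => infant mortality (phase 1)
beta = 1 => useful life (phase 2)
beta > 1 => wear-out (phase 3)
Since beta = 1.66, this is wear-out (increasing failure rate)
Phase = 3

3


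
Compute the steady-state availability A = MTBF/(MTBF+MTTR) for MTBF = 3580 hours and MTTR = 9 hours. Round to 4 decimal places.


MTBF = 3580
MTTR = 9
MTBF + MTTR = 3589
A = 3580 / 3589
A = 0.9975

0.9975


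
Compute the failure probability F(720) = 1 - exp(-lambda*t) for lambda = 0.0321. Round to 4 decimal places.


lambda = 0.0321, t = 720
lambda * t = 23.112
exp(-23.112) = 0.0
F(t) = 1 - 0.0
F(t) = 1.0

1.0


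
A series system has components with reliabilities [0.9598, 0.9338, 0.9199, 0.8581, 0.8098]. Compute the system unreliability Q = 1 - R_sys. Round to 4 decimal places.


Components: [0.9598, 0.9338, 0.9199, 0.8581, 0.8098]
After component 1: product = 0.9598
After component 2: product = 0.8963
After component 3: product = 0.8245
After component 4: product = 0.7075
After component 5: product = 0.5729
R_sys = 0.5729
Q = 1 - 0.5729 = 0.4271

0.4271


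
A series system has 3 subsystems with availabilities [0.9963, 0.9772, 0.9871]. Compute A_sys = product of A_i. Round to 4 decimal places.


Subsystems: [0.9963, 0.9772, 0.9871]
After subsystem 1 (A=0.9963): product = 0.9963
After subsystem 2 (A=0.9772): product = 0.9736
After subsystem 3 (A=0.9871): product = 0.961
A_sys = 0.961

0.961


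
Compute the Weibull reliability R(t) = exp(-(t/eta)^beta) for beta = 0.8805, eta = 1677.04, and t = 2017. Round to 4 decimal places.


beta = 0.8805, eta = 1677.04, t = 2017
t/eta = 2017 / 1677.04 = 1.2027
(t/eta)^beta = 1.2027^0.8805 = 1.1765
R(t) = exp(-1.1765)
R(t) = 0.3084

0.3084


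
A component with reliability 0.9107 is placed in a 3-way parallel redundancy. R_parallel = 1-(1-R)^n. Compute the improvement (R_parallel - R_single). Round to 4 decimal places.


R_single = 0.9107, n = 3
1 - R_single = 0.0893
(1 - R_single)^n = 0.0893^3 = 0.0007
R_parallel = 1 - 0.0007 = 0.9993
Improvement = 0.9993 - 0.9107
Improvement = 0.0886

0.0886


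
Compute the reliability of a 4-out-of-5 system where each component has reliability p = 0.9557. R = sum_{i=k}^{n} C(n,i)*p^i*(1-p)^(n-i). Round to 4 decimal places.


k = 4, n = 5, p = 0.9557
i=4: C(5,4)=5 * 0.9557^4 * 0.0443^1 = 0.1848
i=5: C(5,5)=1 * 0.9557^5 * 0.0443^0 = 0.7973
R = sum of terms = 0.9821

0.9821


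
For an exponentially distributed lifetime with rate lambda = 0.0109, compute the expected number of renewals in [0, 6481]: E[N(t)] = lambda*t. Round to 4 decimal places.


lambda = 0.0109
t = 6481
E[N(t)] = lambda * t
E[N(t)] = 0.0109 * 6481
E[N(t)] = 70.6429

70.6429


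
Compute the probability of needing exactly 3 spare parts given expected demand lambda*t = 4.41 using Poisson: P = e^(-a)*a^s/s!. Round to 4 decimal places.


a = 4.41, s = 3
e^(-a) = e^(-4.41) = 0.0122
a^s = 4.41^3 = 85.7661
s! = 6
P = 0.0122 * 85.7661 / 6
P = 0.1738

0.1738


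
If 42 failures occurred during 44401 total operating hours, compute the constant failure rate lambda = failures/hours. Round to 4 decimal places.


failures = 42
total_hours = 44401
lambda = 42 / 44401
lambda = 0.0009

0.0009


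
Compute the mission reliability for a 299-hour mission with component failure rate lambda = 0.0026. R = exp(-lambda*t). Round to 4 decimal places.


lambda = 0.0026
mission_time = 299
lambda * t = 0.0026 * 299 = 0.7774
R = exp(-0.7774)
R = 0.4596

0.4596


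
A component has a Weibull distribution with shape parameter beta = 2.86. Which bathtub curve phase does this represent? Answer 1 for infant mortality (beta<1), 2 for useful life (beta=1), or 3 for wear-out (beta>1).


beta = 2.86
Compare beta to 1:
beta < 1 => infant mortality (phase 1)
beta = 1 => useful life (phase 2)
beta > 1 => wear-out (phase 3)
Since beta = 2.86, this is wear-out (increasing failure rate)
Phase = 3

3


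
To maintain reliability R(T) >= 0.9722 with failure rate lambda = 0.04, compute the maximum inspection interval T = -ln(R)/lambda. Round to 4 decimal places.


R_target = 0.9722
lambda = 0.04
-ln(0.9722) = 0.0282
T = 0.0282 / 0.04
T = 0.7048

0.7048


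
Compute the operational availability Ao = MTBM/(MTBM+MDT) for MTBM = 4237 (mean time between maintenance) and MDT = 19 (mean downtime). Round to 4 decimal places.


MTBM = 4237
MDT = 19
MTBM + MDT = 4256
Ao = 4237 / 4256
Ao = 0.9955

0.9955


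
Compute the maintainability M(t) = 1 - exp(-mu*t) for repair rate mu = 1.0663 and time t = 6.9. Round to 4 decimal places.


mu = 1.0663, t = 6.9
mu * t = 1.0663 * 6.9 = 7.3575
exp(-7.3575) = 0.0006
M(t) = 1 - 0.0006
M(t) = 0.9994

0.9994


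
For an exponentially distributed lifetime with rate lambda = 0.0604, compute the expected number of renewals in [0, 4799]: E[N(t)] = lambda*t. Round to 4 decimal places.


lambda = 0.0604
t = 4799
E[N(t)] = lambda * t
E[N(t)] = 0.0604 * 4799
E[N(t)] = 289.8596

289.8596


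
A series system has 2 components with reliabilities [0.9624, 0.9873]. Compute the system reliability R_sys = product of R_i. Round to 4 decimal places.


Components: [0.9624, 0.9873]
After component 1 (R=0.9624): product = 0.9624
After component 2 (R=0.9873): product = 0.9502
R_sys = 0.9502

0.9502


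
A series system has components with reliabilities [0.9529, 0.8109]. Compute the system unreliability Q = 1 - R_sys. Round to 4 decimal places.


Components: [0.9529, 0.8109]
After component 1: product = 0.9529
After component 2: product = 0.7727
R_sys = 0.7727
Q = 1 - 0.7727 = 0.2273

0.2273


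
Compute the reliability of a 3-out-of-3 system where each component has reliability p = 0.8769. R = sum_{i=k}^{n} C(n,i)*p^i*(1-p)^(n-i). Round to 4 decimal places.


k = 3, n = 3, p = 0.8769
i=3: C(3,3)=1 * 0.8769^3 * 0.1231^0 = 0.6743
R = sum of terms = 0.6743

0.6743


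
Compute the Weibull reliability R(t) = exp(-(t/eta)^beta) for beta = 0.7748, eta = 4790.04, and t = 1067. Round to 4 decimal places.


beta = 0.7748, eta = 4790.04, t = 1067
t/eta = 1067 / 4790.04 = 0.2228
(t/eta)^beta = 0.2228^0.7748 = 0.3124
R(t) = exp(-0.3124)
R(t) = 0.7317

0.7317


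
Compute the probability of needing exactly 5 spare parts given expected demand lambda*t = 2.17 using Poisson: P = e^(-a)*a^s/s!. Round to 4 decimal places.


a = 2.17, s = 5
e^(-a) = e^(-2.17) = 0.1142
a^s = 2.17^5 = 48.117
s! = 120
P = 0.1142 * 48.117 / 120
P = 0.0458

0.0458


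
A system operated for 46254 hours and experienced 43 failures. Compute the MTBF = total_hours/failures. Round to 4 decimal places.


total_hours = 46254
failures = 43
MTBF = 46254 / 43
MTBF = 1075.6744

1075.6744


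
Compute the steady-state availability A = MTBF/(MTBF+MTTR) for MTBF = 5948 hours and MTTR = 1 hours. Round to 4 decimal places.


MTBF = 5948
MTTR = 1
MTBF + MTTR = 5949
A = 5948 / 5949
A = 0.9998

0.9998


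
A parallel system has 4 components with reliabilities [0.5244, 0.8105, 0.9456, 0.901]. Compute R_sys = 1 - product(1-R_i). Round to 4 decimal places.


Components: [0.5244, 0.8105, 0.9456, 0.901]
(1 - 0.5244) = 0.4756, running product = 0.4756
(1 - 0.8105) = 0.1895, running product = 0.0901
(1 - 0.9456) = 0.0544, running product = 0.0049
(1 - 0.901) = 0.099, running product = 0.0005
Product of (1-R_i) = 0.0005
R_sys = 1 - 0.0005 = 0.9995

0.9995


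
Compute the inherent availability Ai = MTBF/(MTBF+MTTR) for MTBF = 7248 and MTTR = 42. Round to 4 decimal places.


MTBF = 7248
MTTR = 42
MTBF + MTTR = 7290
Ai = 7248 / 7290
Ai = 0.9942

0.9942


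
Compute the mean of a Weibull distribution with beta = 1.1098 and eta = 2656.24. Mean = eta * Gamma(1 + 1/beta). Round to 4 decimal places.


beta = 1.1098, eta = 2656.24
1/beta = 0.9011
1 + 1/beta = 1.9011
Gamma(1.9011) = 0.9621
Mean = 2656.24 * 0.9621
Mean = 2555.6495

2555.6495


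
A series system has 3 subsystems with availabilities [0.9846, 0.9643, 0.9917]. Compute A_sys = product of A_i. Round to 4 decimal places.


Subsystems: [0.9846, 0.9643, 0.9917]
After subsystem 1 (A=0.9846): product = 0.9846
After subsystem 2 (A=0.9643): product = 0.9494
After subsystem 3 (A=0.9917): product = 0.9416
A_sys = 0.9416

0.9416


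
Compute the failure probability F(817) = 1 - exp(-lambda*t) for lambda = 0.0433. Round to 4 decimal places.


lambda = 0.0433, t = 817
lambda * t = 35.3761
exp(-35.3761) = 0.0
F(t) = 1 - 0.0
F(t) = 1.0

1.0


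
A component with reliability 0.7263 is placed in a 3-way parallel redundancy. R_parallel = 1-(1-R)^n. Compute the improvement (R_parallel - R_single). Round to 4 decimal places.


R_single = 0.7263, n = 3
1 - R_single = 0.2737
(1 - R_single)^n = 0.2737^3 = 0.0205
R_parallel = 1 - 0.0205 = 0.9795
Improvement = 0.9795 - 0.7263
Improvement = 0.2532

0.2532


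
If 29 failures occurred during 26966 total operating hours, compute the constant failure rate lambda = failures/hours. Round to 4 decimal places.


failures = 29
total_hours = 26966
lambda = 29 / 26966
lambda = 0.0011

0.0011


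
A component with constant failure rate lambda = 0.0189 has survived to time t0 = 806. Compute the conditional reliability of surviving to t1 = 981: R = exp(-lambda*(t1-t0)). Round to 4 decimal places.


lambda = 0.0189
t0 = 806, t1 = 981
t1 - t0 = 175
lambda * (t1-t0) = 0.0189 * 175 = 3.3075
R = exp(-3.3075)
R = 0.0366

0.0366


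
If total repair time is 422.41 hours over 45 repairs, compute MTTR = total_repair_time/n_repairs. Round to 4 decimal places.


total_repair_time = 422.41
n_repairs = 45
MTTR = 422.41 / 45
MTTR = 9.3869

9.3869


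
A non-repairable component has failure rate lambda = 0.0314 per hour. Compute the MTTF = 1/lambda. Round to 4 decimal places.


lambda = 0.0314
MTTF = 1 / 0.0314
MTTF = 31.8471

31.8471


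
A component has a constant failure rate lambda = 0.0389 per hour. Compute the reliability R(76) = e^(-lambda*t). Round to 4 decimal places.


lambda = 0.0389
t = 76
lambda * t = 2.9564
R(t) = e^(-2.9564)
R(t) = 0.052

0.052


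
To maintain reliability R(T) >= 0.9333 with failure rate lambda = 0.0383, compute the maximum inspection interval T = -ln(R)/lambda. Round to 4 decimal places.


R_target = 0.9333
lambda = 0.0383
-ln(0.9333) = 0.069
T = 0.069 / 0.0383
T = 1.8023

1.8023


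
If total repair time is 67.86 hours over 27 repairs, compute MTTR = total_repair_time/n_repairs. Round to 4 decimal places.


total_repair_time = 67.86
n_repairs = 27
MTTR = 67.86 / 27
MTTR = 2.5133

2.5133


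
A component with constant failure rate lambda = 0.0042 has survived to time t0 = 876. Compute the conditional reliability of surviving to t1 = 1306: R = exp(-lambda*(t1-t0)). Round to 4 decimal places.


lambda = 0.0042
t0 = 876, t1 = 1306
t1 - t0 = 430
lambda * (t1-t0) = 0.0042 * 430 = 1.806
R = exp(-1.806)
R = 0.1643

0.1643


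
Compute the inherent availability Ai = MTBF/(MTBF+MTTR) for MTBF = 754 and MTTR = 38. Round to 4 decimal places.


MTBF = 754
MTTR = 38
MTBF + MTTR = 792
Ai = 754 / 792
Ai = 0.952

0.952


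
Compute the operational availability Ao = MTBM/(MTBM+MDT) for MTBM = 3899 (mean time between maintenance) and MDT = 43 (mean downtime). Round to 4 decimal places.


MTBM = 3899
MDT = 43
MTBM + MDT = 3942
Ao = 3899 / 3942
Ao = 0.9891

0.9891


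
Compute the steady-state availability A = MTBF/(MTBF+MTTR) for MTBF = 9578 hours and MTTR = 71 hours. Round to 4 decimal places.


MTBF = 9578
MTTR = 71
MTBF + MTTR = 9649
A = 9578 / 9649
A = 0.9926

0.9926


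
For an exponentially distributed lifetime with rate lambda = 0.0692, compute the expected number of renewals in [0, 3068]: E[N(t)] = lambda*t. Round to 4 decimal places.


lambda = 0.0692
t = 3068
E[N(t)] = lambda * t
E[N(t)] = 0.0692 * 3068
E[N(t)] = 212.3056

212.3056


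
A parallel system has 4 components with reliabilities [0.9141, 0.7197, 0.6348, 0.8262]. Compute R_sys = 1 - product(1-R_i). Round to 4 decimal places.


Components: [0.9141, 0.7197, 0.6348, 0.8262]
(1 - 0.9141) = 0.0859, running product = 0.0859
(1 - 0.7197) = 0.2803, running product = 0.0241
(1 - 0.6348) = 0.3652, running product = 0.0088
(1 - 0.8262) = 0.1738, running product = 0.0015
Product of (1-R_i) = 0.0015
R_sys = 1 - 0.0015 = 0.9985

0.9985


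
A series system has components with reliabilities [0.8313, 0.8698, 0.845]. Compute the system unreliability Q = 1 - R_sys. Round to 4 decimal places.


Components: [0.8313, 0.8698, 0.845]
After component 1: product = 0.8313
After component 2: product = 0.7231
After component 3: product = 0.611
R_sys = 0.611
Q = 1 - 0.611 = 0.389

0.389


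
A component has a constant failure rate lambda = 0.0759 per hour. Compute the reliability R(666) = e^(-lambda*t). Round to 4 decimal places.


lambda = 0.0759
t = 666
lambda * t = 50.5494
R(t) = e^(-50.5494)
R(t) = 0.0

0.0


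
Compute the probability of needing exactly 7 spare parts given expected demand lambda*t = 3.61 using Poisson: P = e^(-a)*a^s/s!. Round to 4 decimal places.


a = 3.61, s = 7
e^(-a) = e^(-3.61) = 0.0271
a^s = 3.61^7 = 7990.0669
s! = 5040
P = 0.0271 * 7990.0669 / 5040
P = 0.0429

0.0429


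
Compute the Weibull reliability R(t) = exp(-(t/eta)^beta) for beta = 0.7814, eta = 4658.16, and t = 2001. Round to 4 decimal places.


beta = 0.7814, eta = 4658.16, t = 2001
t/eta = 2001 / 4658.16 = 0.4296
(t/eta)^beta = 0.4296^0.7814 = 0.5167
R(t) = exp(-0.5167)
R(t) = 0.5965

0.5965
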